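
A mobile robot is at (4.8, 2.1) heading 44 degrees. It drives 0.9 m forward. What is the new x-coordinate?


x_new = x0 + d*cos(theta)
= 4.8 + 0.9*cos(44)
= 4.8 + 0.6474
= 5.4474


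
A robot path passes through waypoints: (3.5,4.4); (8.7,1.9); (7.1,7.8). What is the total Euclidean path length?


Segment lengths:
  seg1 = sqrt((5.2)^2 + (-2.5)^2) = 5.7697
  seg2 = sqrt((-1.6)^2 + (5.9)^2) = 6.1131
Total = 11.8828


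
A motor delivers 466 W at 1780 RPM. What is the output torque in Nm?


omega = 1780 * 2*pi/60 = 186.4012 rad/s
tau = P / omega = 466 / 186.4012
= 2.5 Nm


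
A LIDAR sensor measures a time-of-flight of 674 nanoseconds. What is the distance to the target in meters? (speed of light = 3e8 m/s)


tof = 674 ns = 6.74e-07 s
dist = c * tof / 2
= 3e8 * 6.74e-07 / 2
= 101.1 m


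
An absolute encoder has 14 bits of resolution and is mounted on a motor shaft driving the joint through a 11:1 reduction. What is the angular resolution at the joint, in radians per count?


counts = 2^14 = 16384
effective counts at joint = 16384 * 11 = 180224
resolution = 2*pi / 180224
= 3.4863e-05 rad/count


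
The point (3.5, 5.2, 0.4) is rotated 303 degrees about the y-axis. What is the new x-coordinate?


Rotation about y-axis: x' = x*cos(theta) + z*sin(theta)
= 3.5 * 0.5446 + 0.4 * -0.8387
= 1.5708


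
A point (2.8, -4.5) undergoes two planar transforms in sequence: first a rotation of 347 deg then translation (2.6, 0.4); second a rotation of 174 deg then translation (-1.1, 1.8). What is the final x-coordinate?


After transform 1:
x1 = cos(347)*2.8 - sin(347)*-4.5 + 2.6 = 4.316
y1 = sin(347)*2.8 + cos(347)*-4.5 + 0.4 = -4.6145
After transform 2:
x2 = cos(174)*4.316 - sin(174)*-4.6145 + -1.1
= -4.91


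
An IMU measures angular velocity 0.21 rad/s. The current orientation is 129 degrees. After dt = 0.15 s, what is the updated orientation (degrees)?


delta_theta = w * dt = 0.21 * 0.15 = 0.0315 rad
= 1.8048 deg
theta_new = 129 + 1.8048 = 130.8048 deg


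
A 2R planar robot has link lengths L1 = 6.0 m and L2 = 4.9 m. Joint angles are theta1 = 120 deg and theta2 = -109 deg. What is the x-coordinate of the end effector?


Convert angles to radians: theta1 = 2.0944, theta2 = -1.9024
x = L1*cos(theta1) + L2*cos(theta1+theta2)
x = -3.0 + 4.81
x = 1.81


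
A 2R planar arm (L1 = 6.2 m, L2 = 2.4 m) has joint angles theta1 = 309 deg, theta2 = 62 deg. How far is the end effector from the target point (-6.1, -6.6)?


End effector via forward kinematics:
x = L1*cos(t1) + L2*cos(t1+t2) = 6.2577
y = L1*sin(t1) + L2*sin(t1+t2) = -4.3604
Distance to target:
d = sqrt((-6.1 - 6.2577)^2 + (-6.6 - -4.3604)^2)
= sqrt(152.7125 + 5.016)
= 12.559 m


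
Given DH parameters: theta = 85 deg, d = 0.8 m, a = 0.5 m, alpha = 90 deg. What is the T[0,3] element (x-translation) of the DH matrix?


T[0,3] = a * cos(theta)
= 0.5 * cos(85 deg)
= 0.5 * 0.0872
= 0.0436


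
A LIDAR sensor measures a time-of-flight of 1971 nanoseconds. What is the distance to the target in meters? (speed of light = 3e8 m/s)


tof = 1971 ns = 1.971e-06 s
dist = c * tof / 2
= 3e8 * 1.971e-06 / 2
= 295.65 m


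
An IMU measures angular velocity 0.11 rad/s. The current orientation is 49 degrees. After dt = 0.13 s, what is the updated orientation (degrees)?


delta_theta = w * dt = 0.11 * 0.13 = 0.0143 rad
= 0.8193 deg
theta_new = 49 + 0.8193 = 49.8193 deg


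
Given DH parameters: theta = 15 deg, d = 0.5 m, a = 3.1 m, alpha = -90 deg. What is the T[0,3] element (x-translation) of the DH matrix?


T[0,3] = a * cos(theta)
= 3.1 * cos(15 deg)
= 3.1 * 0.9659
= 2.9944


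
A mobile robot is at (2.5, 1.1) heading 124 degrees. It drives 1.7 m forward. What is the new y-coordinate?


y_new = y0 + d*sin(theta)
= 1.1 + 1.7*sin(124)
= 1.1 + 1.4094
= 2.5094


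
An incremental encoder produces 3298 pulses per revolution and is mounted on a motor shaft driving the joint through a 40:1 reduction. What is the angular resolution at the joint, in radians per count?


counts per rev = 3298
effective counts at joint = 3298 * 40 = 131920
resolution = 2*pi / 131920
= 4.7629e-05 rad/count


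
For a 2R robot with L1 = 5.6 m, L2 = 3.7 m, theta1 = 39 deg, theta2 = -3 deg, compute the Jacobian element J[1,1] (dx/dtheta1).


J[1,1] = -L1*sin(t1) - L2*sin(t1+t2)
= -5.6*sin(39) - 3.7*sin(36)
= -5.699


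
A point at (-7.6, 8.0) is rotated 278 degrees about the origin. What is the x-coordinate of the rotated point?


x' = x*cos(theta) - y*sin(theta)
cos(278 deg) = 0.1392, sin(278 deg) = -0.9903
x' = -7.6 * 0.1392 - 8.0 * -0.9903
= -1.0577 - -7.9221
= 6.8644


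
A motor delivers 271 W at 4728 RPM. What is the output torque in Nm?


omega = 4728 * 2*pi/60 = 495.115 rad/s
tau = P / omega = 271 / 495.115
= 0.5473 Nm


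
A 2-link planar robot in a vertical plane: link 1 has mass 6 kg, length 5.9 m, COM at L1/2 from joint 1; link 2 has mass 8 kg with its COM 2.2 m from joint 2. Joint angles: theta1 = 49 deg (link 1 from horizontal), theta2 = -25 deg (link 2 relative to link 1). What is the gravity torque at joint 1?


Horizontal distance from joint 1 to link-1 COM:
  x_c1 = (L1/2)*cos(t1) = 2.95 * 0.6561 = 1.9354 m
Horizontal distance from joint 1 to link-2 COM:
  x_c2 = L1*cos(t1) + Lc2*cos(t1+t2)
       = 5.9*0.6561 + 2.2*0.9135 = 5.8805 m
tau1 = m1*g*x_c1 + m2*g*x_c2
     = 6*9.81*1.9354 + 8*9.81*5.8805
     = 113.9161 + 461.5054
     = 575.4216 Nm


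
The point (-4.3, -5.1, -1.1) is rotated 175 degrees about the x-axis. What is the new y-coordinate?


Rotation about x-axis: y' = y*cos(theta) - z*sin(theta)
= -5.1 * -0.9962 - -1.1 * 0.0872
= 5.1765


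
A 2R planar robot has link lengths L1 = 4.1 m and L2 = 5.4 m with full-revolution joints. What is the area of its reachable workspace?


r_max = L1 + L2 = 9.5 m
r_min = |L1 - L2| = 1.3 m
Area = pi*(r_max^2 - r_min^2)
= pi*(90.25 - 1.69)
= pi * 88.56
= 278.2194 m^2


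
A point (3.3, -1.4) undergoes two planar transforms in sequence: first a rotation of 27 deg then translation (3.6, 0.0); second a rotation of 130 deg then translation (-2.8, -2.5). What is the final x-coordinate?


After transform 1:
x1 = cos(27)*3.3 - sin(27)*-1.4 + 3.6 = 7.1759
y1 = sin(27)*3.3 + cos(27)*-1.4 + 0.0 = 0.2508
After transform 2:
x2 = cos(130)*7.1759 - sin(130)*0.2508 + -2.8
= -7.6047


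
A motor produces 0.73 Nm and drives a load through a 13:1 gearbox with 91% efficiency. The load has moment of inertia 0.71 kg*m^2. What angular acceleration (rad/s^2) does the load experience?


tau_out = tau_motor * N * eta
= 0.73 * 13 * 0.91 = 8.6359 Nm
alpha = tau_out / I = 8.6359 / 0.71
= 12.1632 rad/s^2


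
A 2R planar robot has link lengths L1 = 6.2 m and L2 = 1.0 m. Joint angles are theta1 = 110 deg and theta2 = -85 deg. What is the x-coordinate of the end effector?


Convert angles to radians: theta1 = 1.9199, theta2 = -1.4835
x = L1*cos(theta1) + L2*cos(theta1+theta2)
x = -2.1205 + 0.9063
x = -1.2142


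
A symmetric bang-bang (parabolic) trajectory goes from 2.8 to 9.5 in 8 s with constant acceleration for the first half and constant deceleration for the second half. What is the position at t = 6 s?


Symmetric rest-to-rest: each phase covers (pf-p0)/2 in time T/2. 0.5*a*(T/2)^2 = (pf-p0)/2 => a = 4*(pf-p0)/T^2
a = 4*(9.5-2.8)/8^2 = 0.4188
t = 6 is in the deceleration phase (t > T/2).
p = pf - 0.5*a*(T-t)^2 = 9.5 - 0.5*0.4188*2^2
= 8.6625


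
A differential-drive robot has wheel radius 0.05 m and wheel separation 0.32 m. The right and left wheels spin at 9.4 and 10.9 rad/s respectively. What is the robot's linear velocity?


vR = r*wR = 0.05*9.4 = 0.47 m/s
vL = r*wL = 0.05*10.9 = 0.545 m/s
v = (vR+vL)/2 = 0.5075 m/s
omega = (vR-vL)/L = -0.2344 rad/s
linear velocity = 0.5075 m/s


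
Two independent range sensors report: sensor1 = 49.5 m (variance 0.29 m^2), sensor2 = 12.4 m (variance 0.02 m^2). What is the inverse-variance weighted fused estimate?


w1 = (1/var1) / (1/var1 + 1/var2)
   = 3.4483 / (3.4483 + 50.0) = 0.0645
w2 = 1 - w1 = 0.9355
fused = w1*s1 + w2*s2 = 3.1935 + 11.6
= 14.7935 m


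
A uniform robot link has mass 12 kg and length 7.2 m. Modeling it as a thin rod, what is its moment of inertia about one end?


I = (1/3) * m * L^2
= (1/3) * 12 * 7.2^2
= 0.333333 * 12 * 51.84
= 207.36 kg*m^2


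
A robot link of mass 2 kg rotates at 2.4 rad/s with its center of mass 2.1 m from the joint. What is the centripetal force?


F = m * omega^2 * r
= 2 * 2.4^2 * 2.1
= 2 * 5.76 * 2.1
= 24.192 N


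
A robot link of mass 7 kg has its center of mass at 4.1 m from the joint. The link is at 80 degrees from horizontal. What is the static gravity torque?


tau = m*g*L*cos(angle)
= 7 * 9.81 * 4.1 * cos(80 deg)
= 7 * 9.81 * 4.1 * 0.1736
= 48.8901 Nm


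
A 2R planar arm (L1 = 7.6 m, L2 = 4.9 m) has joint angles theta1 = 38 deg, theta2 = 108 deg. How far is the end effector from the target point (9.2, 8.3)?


End effector via forward kinematics:
x = L1*cos(t1) + L2*cos(t1+t2) = 1.9266
y = L1*sin(t1) + L2*sin(t1+t2) = 7.4191
Distance to target:
d = sqrt((9.2 - 1.9266)^2 + (8.3 - 7.4191)^2)
= sqrt(52.9024 + 0.776)
= 7.3266 m


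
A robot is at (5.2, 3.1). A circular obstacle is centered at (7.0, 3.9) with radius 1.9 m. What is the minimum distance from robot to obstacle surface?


center_dist = sqrt((5.2-7.0)^2 + (3.1-3.9)^2)
= sqrt(3.24 + 0.64)
= 1.9698
min_dist = center_dist - radius = 1.9698 - 1.9 = 0.0698 m


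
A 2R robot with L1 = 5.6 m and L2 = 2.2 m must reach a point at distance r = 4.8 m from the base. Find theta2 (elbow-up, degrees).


cos(theta2) = (r^2 - L1^2 - L2^2) / (2*L1*L2)
cos(theta2) = (23.04 - 31.36 - 4.84) / 24.64
cos(theta2) = -0.534091
theta2 = 122.2823 degrees


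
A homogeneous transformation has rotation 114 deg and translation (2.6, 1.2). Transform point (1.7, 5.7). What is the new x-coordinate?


x' = cos(theta)*px - sin(theta)*py + tx
= -0.4067*1.7 - 0.9135*5.7 + 2.6
= -3.2987


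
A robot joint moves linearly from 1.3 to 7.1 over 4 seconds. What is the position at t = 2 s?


s = t/T = 2/4 = 0.5
p(t) = p0 + (pf-p0)*s
= 1.3 + (7.1 - 1.3) * 0.5
= 4.2


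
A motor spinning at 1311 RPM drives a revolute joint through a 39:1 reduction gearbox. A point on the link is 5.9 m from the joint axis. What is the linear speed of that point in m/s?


omega_motor = 1311 * 2*pi/60 = 137.2876 rad/s
omega_joint = omega_motor / 39 = 3.5202 rad/s
v = omega_joint * r = 3.5202 * 5.9
= 20.7691 m/s


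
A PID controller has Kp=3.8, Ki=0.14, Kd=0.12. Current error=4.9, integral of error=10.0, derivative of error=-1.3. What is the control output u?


u = Kp*e + Ki*int(e) + Kd*de/dt
= 3.8*4.9 + 0.14*10.0 + 0.12*(-1.3)
= 18.62 + 1.4 + -0.156
= 19.864


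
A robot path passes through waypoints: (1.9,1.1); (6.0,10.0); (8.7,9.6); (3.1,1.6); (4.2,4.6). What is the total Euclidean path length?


Segment lengths:
  seg1 = sqrt((4.1)^2 + (8.9)^2) = 9.799
  seg2 = sqrt((2.7)^2 + (-0.4)^2) = 2.7295
  seg3 = sqrt((-5.6)^2 + (-8.0)^2) = 9.7652
  seg4 = sqrt((1.1)^2 + (3.0)^2) = 3.1953
Total = 25.489


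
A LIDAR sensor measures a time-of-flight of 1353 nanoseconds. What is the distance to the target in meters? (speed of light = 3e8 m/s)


tof = 1353 ns = 1.353e-06 s
dist = c * tof / 2
= 3e8 * 1.353e-06 / 2
= 202.95 m


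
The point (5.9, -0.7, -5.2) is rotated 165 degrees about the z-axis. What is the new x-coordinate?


Rotation about z-axis: x' = x*cos(theta) - y*sin(theta)
= 5.9 * -0.9659 - -0.7 * 0.2588
= -5.5178


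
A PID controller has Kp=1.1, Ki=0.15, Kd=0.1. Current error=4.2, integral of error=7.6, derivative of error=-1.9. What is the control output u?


u = Kp*e + Ki*int(e) + Kd*de/dt
= 1.1*4.2 + 0.15*7.6 + 0.1*(-1.9)
= 4.62 + 1.14 + -0.19
= 5.57


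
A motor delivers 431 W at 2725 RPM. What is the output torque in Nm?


omega = 2725 * 2*pi/60 = 285.3613 rad/s
tau = P / omega = 431 / 285.3613
= 1.5104 Nm


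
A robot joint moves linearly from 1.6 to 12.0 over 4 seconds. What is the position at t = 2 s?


s = t/T = 2/4 = 0.5
p(t) = p0 + (pf-p0)*s
= 1.6 + (12.0 - 1.6) * 0.5
= 6.8


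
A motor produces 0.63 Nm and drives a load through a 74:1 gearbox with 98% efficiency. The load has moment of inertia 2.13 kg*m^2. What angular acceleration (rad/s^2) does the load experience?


tau_out = tau_motor * N * eta
= 0.63 * 74 * 0.98 = 45.6876 Nm
alpha = tau_out / I = 45.6876 / 2.13
= 21.4496 rad/s^2


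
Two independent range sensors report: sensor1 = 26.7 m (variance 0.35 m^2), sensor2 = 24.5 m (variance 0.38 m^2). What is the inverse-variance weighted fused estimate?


w1 = (1/var1) / (1/var1 + 1/var2)
   = 2.8571 / (2.8571 + 2.6316) = 0.5205
w2 = 1 - w1 = 0.4795
fused = w1*s1 + w2*s2 = 13.8986 + 11.7466
= 25.6452 m


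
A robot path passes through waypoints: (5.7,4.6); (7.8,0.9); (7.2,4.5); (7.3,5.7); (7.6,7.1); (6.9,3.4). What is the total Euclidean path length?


Segment lengths:
  seg1 = sqrt((2.1)^2 + (-3.7)^2) = 4.2544
  seg2 = sqrt((-0.6)^2 + (3.6)^2) = 3.6497
  seg3 = sqrt((0.1)^2 + (1.2)^2) = 1.2042
  seg4 = sqrt((0.3)^2 + (1.4)^2) = 1.4318
  seg5 = sqrt((-0.7)^2 + (-3.7)^2) = 3.7656
Total = 14.3056


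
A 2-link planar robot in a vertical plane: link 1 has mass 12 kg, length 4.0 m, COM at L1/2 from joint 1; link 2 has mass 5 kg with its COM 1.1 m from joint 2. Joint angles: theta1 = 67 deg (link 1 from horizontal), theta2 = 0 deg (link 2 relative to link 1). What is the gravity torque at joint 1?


Horizontal distance from joint 1 to link-1 COM:
  x_c1 = (L1/2)*cos(t1) = 2.0 * 0.3907 = 0.7815 m
Horizontal distance from joint 1 to link-2 COM:
  x_c2 = L1*cos(t1) + Lc2*cos(t1+t2)
       = 4.0*0.3907 + 1.1*0.3907 = 1.9927 m
tau1 = m1*g*x_c1 + m2*g*x_c2
     = 12*9.81*0.7815 + 5*9.81*1.9927
     = 91.9937 + 97.7433
     = 189.7371 Nm


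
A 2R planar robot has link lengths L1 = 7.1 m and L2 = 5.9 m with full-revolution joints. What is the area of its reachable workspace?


r_max = L1 + L2 = 13.0 m
r_min = |L1 - L2| = 1.2 m
Area = pi*(r_max^2 - r_min^2)
= pi*(169.0 - 1.44)
= pi * 167.56
= 526.4053 m^2


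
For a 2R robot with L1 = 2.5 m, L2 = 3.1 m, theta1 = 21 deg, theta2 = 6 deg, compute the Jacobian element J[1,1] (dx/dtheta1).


J[1,1] = -L1*sin(t1) - L2*sin(t1+t2)
= -2.5*sin(21) - 3.1*sin(27)
= -2.3033


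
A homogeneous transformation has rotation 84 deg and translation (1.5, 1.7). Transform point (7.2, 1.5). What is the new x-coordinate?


x' = cos(theta)*px - sin(theta)*py + tx
= 0.1045*7.2 - 0.9945*1.5 + 1.5
= 0.7608


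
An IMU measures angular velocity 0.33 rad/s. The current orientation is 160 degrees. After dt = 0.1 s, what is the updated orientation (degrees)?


delta_theta = w * dt = 0.33 * 0.1 = 0.033 rad
= 1.8908 deg
theta_new = 160 + 1.8908 = 161.8908 deg


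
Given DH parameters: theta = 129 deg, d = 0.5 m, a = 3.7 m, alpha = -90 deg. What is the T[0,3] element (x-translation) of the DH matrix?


T[0,3] = a * cos(theta)
= 3.7 * cos(129 deg)
= 3.7 * -0.6293
= -2.3285


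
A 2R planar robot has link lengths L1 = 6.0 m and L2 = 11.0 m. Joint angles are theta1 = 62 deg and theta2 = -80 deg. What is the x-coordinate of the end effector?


Convert angles to radians: theta1 = 1.0821, theta2 = -1.3963
x = L1*cos(theta1) + L2*cos(theta1+theta2)
x = 2.8168 + 10.4616
x = 13.2785


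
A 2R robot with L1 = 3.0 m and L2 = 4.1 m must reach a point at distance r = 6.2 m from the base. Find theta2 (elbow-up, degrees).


cos(theta2) = (r^2 - L1^2 - L2^2) / (2*L1*L2)
cos(theta2) = (38.44 - 9.0 - 16.81) / 24.6
cos(theta2) = 0.513415
theta2 = 59.1085 degrees


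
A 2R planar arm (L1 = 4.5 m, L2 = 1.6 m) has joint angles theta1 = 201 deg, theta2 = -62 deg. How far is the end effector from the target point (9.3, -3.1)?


End effector via forward kinematics:
x = L1*cos(t1) + L2*cos(t1+t2) = -5.4086
y = L1*sin(t1) + L2*sin(t1+t2) = -0.563
Distance to target:
d = sqrt((9.3 - -5.4086)^2 + (-3.1 - -0.563)^2)
= sqrt(216.3443 + 6.4366)
= 14.9258 m


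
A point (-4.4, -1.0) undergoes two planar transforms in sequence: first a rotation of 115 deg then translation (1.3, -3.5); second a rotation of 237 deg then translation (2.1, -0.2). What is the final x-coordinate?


After transform 1:
x1 = cos(115)*-4.4 - sin(115)*-1.0 + 1.3 = 4.0658
y1 = sin(115)*-4.4 + cos(115)*-1.0 + -3.5 = -7.0651
After transform 2:
x2 = cos(237)*4.0658 - sin(237)*-7.0651 + 2.1
= -6.0397


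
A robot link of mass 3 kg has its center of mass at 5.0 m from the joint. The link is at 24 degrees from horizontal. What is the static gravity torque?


tau = m*g*L*cos(angle)
= 3 * 9.81 * 5.0 * cos(24 deg)
= 3 * 9.81 * 5.0 * 0.9135
= 134.4282 Nm


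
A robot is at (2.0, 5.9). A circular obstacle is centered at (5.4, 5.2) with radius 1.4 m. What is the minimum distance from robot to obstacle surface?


center_dist = sqrt((2.0-5.4)^2 + (5.9-5.2)^2)
= sqrt(11.56 + 0.49)
= 3.4713
min_dist = center_dist - radius = 3.4713 - 1.4 = 2.0713 m


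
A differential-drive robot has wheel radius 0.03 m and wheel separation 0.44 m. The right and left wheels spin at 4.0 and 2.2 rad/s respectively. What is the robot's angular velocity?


vR = r*wR = 0.03*4.0 = 0.12 m/s
vL = r*wL = 0.03*2.2 = 0.066 m/s
v = (vR+vL)/2 = 0.093 m/s
omega = (vR-vL)/L = 0.1227 rad/s
angular velocity = 0.1227 rad/s


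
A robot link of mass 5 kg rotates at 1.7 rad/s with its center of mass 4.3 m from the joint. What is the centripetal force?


F = m * omega^2 * r
= 5 * 1.7^2 * 4.3
= 5 * 2.89 * 4.3
= 62.135 N


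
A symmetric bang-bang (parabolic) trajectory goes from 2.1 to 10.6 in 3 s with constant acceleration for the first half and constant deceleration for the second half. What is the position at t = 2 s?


Symmetric rest-to-rest: each phase covers (pf-p0)/2 in time T/2. 0.5*a*(T/2)^2 = (pf-p0)/2 => a = 4*(pf-p0)/T^2
a = 4*(10.6-2.1)/3^2 = 3.7778
t = 2 is in the deceleration phase (t > T/2).
p = pf - 0.5*a*(T-t)^2 = 10.6 - 0.5*3.7778*1^2
= 8.7111


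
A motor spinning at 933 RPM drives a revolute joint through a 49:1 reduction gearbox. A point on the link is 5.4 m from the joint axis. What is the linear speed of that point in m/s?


omega_motor = 933 * 2*pi/60 = 97.7035 rad/s
omega_joint = omega_motor / 49 = 1.9939 rad/s
v = omega_joint * r = 1.9939 * 5.4
= 10.7673 m/s


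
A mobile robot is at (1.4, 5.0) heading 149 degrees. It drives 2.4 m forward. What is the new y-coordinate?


y_new = y0 + d*sin(theta)
= 5.0 + 2.4*sin(149)
= 5.0 + 1.2361
= 6.2361


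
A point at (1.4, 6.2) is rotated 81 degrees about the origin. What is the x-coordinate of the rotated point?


x' = x*cos(theta) - y*sin(theta)
cos(81 deg) = 0.1564, sin(81 deg) = 0.9877
x' = 1.4 * 0.1564 - 6.2 * 0.9877
= 0.219 - 6.1237
= -5.9047


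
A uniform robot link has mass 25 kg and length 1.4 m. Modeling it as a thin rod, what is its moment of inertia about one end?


I = (1/3) * m * L^2
= (1/3) * 25 * 1.4^2
= 0.333333 * 25 * 1.96
= 16.3333 kg*m^2


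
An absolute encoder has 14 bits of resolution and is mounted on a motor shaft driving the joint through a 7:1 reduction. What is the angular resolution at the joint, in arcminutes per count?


counts = 2^14 = 16384
effective counts at joint = 16384 * 7 = 114688
resolution = 360*60 / 114688
= 0.1883 arcmin/count


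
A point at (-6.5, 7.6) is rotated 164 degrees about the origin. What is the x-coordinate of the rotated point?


x' = x*cos(theta) - y*sin(theta)
cos(164 deg) = -0.9613, sin(164 deg) = 0.2756
x' = -6.5 * -0.9613 - 7.6 * 0.2756
= 6.2482 - 2.0948
= 4.1534


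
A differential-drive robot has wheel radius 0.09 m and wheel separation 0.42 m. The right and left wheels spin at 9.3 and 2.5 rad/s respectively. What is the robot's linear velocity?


vR = r*wR = 0.09*9.3 = 0.837 m/s
vL = r*wL = 0.09*2.5 = 0.225 m/s
v = (vR+vL)/2 = 0.531 m/s
omega = (vR-vL)/L = 1.4571 rad/s
linear velocity = 0.531 m/s


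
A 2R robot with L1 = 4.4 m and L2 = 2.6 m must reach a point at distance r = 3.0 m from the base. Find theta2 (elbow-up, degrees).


cos(theta2) = (r^2 - L1^2 - L2^2) / (2*L1*L2)
cos(theta2) = (9.0 - 19.36 - 6.76) / 22.88
cos(theta2) = -0.748252
theta2 = 138.4392 degrees


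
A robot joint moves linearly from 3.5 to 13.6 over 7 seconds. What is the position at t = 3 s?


s = t/T = 3/7 = 0.4286
p(t) = p0 + (pf-p0)*s
= 3.5 + (13.6 - 3.5) * 0.4286
= 7.8286


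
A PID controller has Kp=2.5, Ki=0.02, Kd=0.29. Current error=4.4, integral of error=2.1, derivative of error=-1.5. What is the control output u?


u = Kp*e + Ki*int(e) + Kd*de/dt
= 2.5*4.4 + 0.02*2.1 + 0.29*(-1.5)
= 11.0 + 0.042 + -0.435
= 10.607


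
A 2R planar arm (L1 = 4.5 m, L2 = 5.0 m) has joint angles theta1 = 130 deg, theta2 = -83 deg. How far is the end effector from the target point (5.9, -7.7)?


End effector via forward kinematics:
x = L1*cos(t1) + L2*cos(t1+t2) = 0.5174
y = L1*sin(t1) + L2*sin(t1+t2) = 7.104
Distance to target:
d = sqrt((5.9 - 0.5174)^2 + (-7.7 - 7.104)^2)
= sqrt(28.9719 + 219.1575)
= 15.7521 m


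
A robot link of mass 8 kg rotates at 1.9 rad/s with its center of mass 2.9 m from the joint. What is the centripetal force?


F = m * omega^2 * r
= 8 * 1.9^2 * 2.9
= 8 * 3.61 * 2.9
= 83.752 N


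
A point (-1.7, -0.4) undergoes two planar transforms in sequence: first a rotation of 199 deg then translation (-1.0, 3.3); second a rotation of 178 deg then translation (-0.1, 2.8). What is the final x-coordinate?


After transform 1:
x1 = cos(199)*-1.7 - sin(199)*-0.4 + -1.0 = 0.4772
y1 = sin(199)*-1.7 + cos(199)*-0.4 + 3.3 = 4.2317
After transform 2:
x2 = cos(178)*0.4772 - sin(178)*4.2317 + -0.1
= -0.7245


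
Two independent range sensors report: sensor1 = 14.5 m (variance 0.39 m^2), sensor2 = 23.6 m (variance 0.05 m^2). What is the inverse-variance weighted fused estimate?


w1 = (1/var1) / (1/var1 + 1/var2)
   = 2.5641 / (2.5641 + 20.0) = 0.1136
w2 = 1 - w1 = 0.8864
fused = w1*s1 + w2*s2 = 1.6477 + 20.9182
= 22.5659 m


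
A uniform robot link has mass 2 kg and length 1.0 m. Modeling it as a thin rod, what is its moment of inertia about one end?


I = (1/3) * m * L^2
= (1/3) * 2 * 1.0^2
= 0.333333 * 2 * 1.0
= 0.6667 kg*m^2


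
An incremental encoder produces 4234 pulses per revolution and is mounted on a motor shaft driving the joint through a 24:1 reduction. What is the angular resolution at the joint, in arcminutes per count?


counts per rev = 4234
effective counts at joint = 4234 * 24 = 101616
resolution = 360*60 / 101616
= 0.2126 arcmin/count


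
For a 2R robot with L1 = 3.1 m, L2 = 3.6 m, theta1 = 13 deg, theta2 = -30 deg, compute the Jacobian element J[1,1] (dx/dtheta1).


J[1,1] = -L1*sin(t1) - L2*sin(t1+t2)
= -3.1*sin(13) - 3.6*sin(-17)
= 0.3552


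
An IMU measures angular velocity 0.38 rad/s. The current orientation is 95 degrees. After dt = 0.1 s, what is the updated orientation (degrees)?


delta_theta = w * dt = 0.38 * 0.1 = 0.038 rad
= 2.1772 deg
theta_new = 95 + 2.1772 = 97.1772 deg


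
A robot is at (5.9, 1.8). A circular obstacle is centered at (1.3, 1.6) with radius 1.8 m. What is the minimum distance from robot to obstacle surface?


center_dist = sqrt((5.9-1.3)^2 + (1.8-1.6)^2)
= sqrt(21.16 + 0.04)
= 4.6043
min_dist = center_dist - radius = 4.6043 - 1.8 = 2.8043 m


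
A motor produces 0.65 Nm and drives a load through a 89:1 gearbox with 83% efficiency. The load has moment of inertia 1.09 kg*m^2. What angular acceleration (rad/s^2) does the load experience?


tau_out = tau_motor * N * eta
= 0.65 * 89 * 0.83 = 48.0155 Nm
alpha = tau_out / I = 48.0155 / 1.09
= 44.0509 rad/s^2


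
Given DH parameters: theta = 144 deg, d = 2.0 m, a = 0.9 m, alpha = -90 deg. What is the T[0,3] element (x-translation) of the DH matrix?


T[0,3] = a * cos(theta)
= 0.9 * cos(144 deg)
= 0.9 * -0.809
= -0.7281


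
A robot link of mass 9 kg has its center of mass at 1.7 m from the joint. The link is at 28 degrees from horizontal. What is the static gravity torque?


tau = m*g*L*cos(angle)
= 9 * 9.81 * 1.7 * cos(28 deg)
= 9 * 9.81 * 1.7 * 0.8829
= 132.5243 Nm


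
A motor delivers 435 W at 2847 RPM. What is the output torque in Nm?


omega = 2847 * 2*pi/60 = 298.1371 rad/s
tau = P / omega = 435 / 298.1371
= 1.4591 Nm


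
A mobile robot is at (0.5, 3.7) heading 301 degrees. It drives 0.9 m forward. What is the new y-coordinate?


y_new = y0 + d*sin(theta)
= 3.7 + 0.9*sin(301)
= 3.7 + -0.7715
= 2.9285


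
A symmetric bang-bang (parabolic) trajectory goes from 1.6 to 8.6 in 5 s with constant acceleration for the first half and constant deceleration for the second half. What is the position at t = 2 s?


Symmetric rest-to-rest: each phase covers (pf-p0)/2 in time T/2. 0.5*a*(T/2)^2 = (pf-p0)/2 => a = 4*(pf-p0)/T^2
a = 4*(8.6-1.6)/5^2 = 1.12
t = 2 is in the acceleration phase (t <= T/2).
p = p0 + 0.5*a*t^2 = 1.6 + 0.5*1.12*2^2
= 3.84


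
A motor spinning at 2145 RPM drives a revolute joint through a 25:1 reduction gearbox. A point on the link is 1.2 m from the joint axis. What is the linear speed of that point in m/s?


omega_motor = 2145 * 2*pi/60 = 224.6239 rad/s
omega_joint = omega_motor / 25 = 8.985 rad/s
v = omega_joint * r = 8.985 * 1.2
= 10.7819 m/s


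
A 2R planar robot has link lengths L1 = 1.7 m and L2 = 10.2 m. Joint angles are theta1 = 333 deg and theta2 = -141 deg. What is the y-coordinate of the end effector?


Convert angles to radians: theta1 = 5.8119, theta2 = -2.4609
y = L1*sin(theta1) + L2*sin(theta1+theta2)
y = -0.7718 + -2.1207
y = -2.8925


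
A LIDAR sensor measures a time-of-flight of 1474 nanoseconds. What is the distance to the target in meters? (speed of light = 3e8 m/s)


tof = 1474 ns = 1.474e-06 s
dist = c * tof / 2
= 3e8 * 1.474e-06 / 2
= 221.1 m


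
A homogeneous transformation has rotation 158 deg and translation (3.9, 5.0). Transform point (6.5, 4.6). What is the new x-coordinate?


x' = cos(theta)*px - sin(theta)*py + tx
= -0.9272*6.5 - 0.3746*4.6 + 3.9
= -3.8499


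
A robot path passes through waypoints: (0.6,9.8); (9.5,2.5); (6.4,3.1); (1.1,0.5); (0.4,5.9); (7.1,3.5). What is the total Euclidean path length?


Segment lengths:
  seg1 = sqrt((8.9)^2 + (-7.3)^2) = 11.5109
  seg2 = sqrt((-3.1)^2 + (0.6)^2) = 3.1575
  seg3 = sqrt((-5.3)^2 + (-2.6)^2) = 5.9034
  seg4 = sqrt((-0.7)^2 + (5.4)^2) = 5.4452
  seg5 = sqrt((6.7)^2 + (-2.4)^2) = 7.1169
Total = 33.1338


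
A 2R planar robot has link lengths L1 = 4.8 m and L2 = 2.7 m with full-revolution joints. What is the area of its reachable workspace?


r_max = L1 + L2 = 7.5 m
r_min = |L1 - L2| = 2.1 m
Area = pi*(r_max^2 - r_min^2)
= pi*(56.25 - 4.41)
= pi * 51.84
= 162.8602 m^2


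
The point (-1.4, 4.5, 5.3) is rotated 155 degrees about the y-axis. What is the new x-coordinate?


Rotation about y-axis: x' = x*cos(theta) + z*sin(theta)
= -1.4 * -0.9063 + 5.3 * 0.4226
= 3.5087


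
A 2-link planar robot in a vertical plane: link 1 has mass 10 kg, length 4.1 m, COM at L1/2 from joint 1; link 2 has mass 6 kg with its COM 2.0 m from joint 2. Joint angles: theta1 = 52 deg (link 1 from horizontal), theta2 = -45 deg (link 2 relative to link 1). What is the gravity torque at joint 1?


Horizontal distance from joint 1 to link-1 COM:
  x_c1 = (L1/2)*cos(t1) = 2.05 * 0.6157 = 1.2621 m
Horizontal distance from joint 1 to link-2 COM:
  x_c2 = L1*cos(t1) + Lc2*cos(t1+t2)
       = 4.1*0.6157 + 2.0*0.9925 = 4.5093 m
tau1 = m1*g*x_c1 + m2*g*x_c2
     = 10*9.81*1.2621 + 6*9.81*4.5093
     = 123.8126 + 265.4177
     = 389.2303 Nm


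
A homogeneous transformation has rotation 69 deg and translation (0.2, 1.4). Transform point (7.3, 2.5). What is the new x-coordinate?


x' = cos(theta)*px - sin(theta)*py + tx
= 0.3584*7.3 - 0.9336*2.5 + 0.2
= 0.4821


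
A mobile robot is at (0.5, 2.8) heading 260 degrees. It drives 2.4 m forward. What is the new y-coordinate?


y_new = y0 + d*sin(theta)
= 2.8 + 2.4*sin(260)
= 2.8 + -2.3635
= 0.4365


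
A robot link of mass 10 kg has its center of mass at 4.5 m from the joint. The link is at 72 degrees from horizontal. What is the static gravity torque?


tau = m*g*L*cos(angle)
= 10 * 9.81 * 4.5 * cos(72 deg)
= 10 * 9.81 * 4.5 * 0.309
= 136.4156 Nm


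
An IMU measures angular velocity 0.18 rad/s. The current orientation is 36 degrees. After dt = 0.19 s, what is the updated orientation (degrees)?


delta_theta = w * dt = 0.18 * 0.19 = 0.0342 rad
= 1.9595 deg
theta_new = 36 + 1.9595 = 37.9595 deg


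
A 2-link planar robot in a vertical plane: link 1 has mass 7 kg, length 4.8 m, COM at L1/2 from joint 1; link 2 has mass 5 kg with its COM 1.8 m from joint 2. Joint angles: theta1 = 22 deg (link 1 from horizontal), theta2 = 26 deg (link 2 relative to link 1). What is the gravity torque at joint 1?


Horizontal distance from joint 1 to link-1 COM:
  x_c1 = (L1/2)*cos(t1) = 2.4 * 0.9272 = 2.2252 m
Horizontal distance from joint 1 to link-2 COM:
  x_c2 = L1*cos(t1) + Lc2*cos(t1+t2)
       = 4.8*0.9272 + 1.8*0.6691 = 5.6549 m
tau1 = m1*g*x_c1 + m2*g*x_c2
     = 7*9.81*2.2252 + 5*9.81*5.6549
     = 152.8073 + 277.3737
     = 430.181 Nm


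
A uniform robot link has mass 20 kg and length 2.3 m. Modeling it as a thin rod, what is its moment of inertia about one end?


I = (1/3) * m * L^2
= (1/3) * 20 * 2.3^2
= 0.333333 * 20 * 5.29
= 35.2667 kg*m^2


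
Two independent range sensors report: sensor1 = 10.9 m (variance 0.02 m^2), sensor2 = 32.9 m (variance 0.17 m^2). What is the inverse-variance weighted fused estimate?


w1 = (1/var1) / (1/var1 + 1/var2)
   = 50.0 / (50.0 + 5.8824) = 0.8947
w2 = 1 - w1 = 0.1053
fused = w1*s1 + w2*s2 = 9.7526 + 3.4632
= 13.2158 m


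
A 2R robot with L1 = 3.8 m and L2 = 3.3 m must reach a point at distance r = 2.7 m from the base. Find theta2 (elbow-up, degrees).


cos(theta2) = (r^2 - L1^2 - L2^2) / (2*L1*L2)
cos(theta2) = (7.29 - 14.44 - 10.89) / 25.08
cos(theta2) = -0.719298
theta2 = 135.9966 degrees


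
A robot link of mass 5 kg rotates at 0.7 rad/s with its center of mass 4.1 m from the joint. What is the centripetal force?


F = m * omega^2 * r
= 5 * 0.7^2 * 4.1
= 5 * 0.49 * 4.1
= 10.045 N


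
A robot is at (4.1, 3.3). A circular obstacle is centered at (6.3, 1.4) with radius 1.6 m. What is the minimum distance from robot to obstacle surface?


center_dist = sqrt((4.1-6.3)^2 + (3.3-1.4)^2)
= sqrt(4.84 + 3.61)
= 2.9069
min_dist = center_dist - radius = 2.9069 - 1.6 = 1.3069 m


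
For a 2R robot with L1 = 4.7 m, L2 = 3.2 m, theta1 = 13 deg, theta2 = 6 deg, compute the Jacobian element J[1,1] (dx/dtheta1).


J[1,1] = -L1*sin(t1) - L2*sin(t1+t2)
= -4.7*sin(13) - 3.2*sin(19)
= -2.0991


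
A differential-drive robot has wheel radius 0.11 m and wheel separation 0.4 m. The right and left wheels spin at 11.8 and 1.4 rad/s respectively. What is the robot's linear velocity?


vR = r*wR = 0.11*11.8 = 1.298 m/s
vL = r*wL = 0.11*1.4 = 0.154 m/s
v = (vR+vL)/2 = 0.726 m/s
omega = (vR-vL)/L = 2.86 rad/s
linear velocity = 0.726 m/s


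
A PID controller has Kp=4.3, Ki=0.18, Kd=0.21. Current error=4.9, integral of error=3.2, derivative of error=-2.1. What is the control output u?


u = Kp*e + Ki*int(e) + Kd*de/dt
= 4.3*4.9 + 0.18*3.2 + 0.21*(-2.1)
= 21.07 + 0.576 + -0.441
= 21.205


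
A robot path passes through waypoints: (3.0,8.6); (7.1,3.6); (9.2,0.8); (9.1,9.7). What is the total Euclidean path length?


Segment lengths:
  seg1 = sqrt((4.1)^2 + (-5.0)^2) = 6.4661
  seg2 = sqrt((2.1)^2 + (-2.8)^2) = 3.5
  seg3 = sqrt((-0.1)^2 + (8.9)^2) = 8.9006
Total = 18.8666


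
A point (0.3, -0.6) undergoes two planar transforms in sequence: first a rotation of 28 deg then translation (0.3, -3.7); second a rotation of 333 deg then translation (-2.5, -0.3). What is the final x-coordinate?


After transform 1:
x1 = cos(28)*0.3 - sin(28)*-0.6 + 0.3 = 0.8466
y1 = sin(28)*0.3 + cos(28)*-0.6 + -3.7 = -4.0889
After transform 2:
x2 = cos(333)*0.8466 - sin(333)*-4.0889 + -2.5
= -3.602


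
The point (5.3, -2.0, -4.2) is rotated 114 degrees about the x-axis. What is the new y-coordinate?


Rotation about x-axis: y' = y*cos(theta) - z*sin(theta)
= -2.0 * -0.4067 - -4.2 * 0.9135
= 4.6504


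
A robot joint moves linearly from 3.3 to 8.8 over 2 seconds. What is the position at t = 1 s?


s = t/T = 1/2 = 0.5
p(t) = p0 + (pf-p0)*s
= 3.3 + (8.8 - 3.3) * 0.5
= 6.05


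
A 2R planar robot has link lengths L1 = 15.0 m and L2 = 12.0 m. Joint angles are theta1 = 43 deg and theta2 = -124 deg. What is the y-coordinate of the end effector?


Convert angles to radians: theta1 = 0.7505, theta2 = -2.1642
y = L1*sin(theta1) + L2*sin(theta1+theta2)
y = 10.23 + -11.8523
y = -1.6223


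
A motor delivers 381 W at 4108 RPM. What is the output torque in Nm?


omega = 4108 * 2*pi/60 = 430.1888 rad/s
tau = P / omega = 381 / 430.1888
= 0.8857 Nm


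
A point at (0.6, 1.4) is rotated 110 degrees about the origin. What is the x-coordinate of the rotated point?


x' = x*cos(theta) - y*sin(theta)
cos(110 deg) = -0.342, sin(110 deg) = 0.9397
x' = 0.6 * -0.342 - 1.4 * 0.9397
= -0.2052 - 1.3156
= -1.5208


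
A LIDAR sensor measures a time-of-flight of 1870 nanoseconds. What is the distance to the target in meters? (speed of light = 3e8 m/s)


tof = 1870 ns = 1.87e-06 s
dist = c * tof / 2
= 3e8 * 1.87e-06 / 2
= 280.5 m


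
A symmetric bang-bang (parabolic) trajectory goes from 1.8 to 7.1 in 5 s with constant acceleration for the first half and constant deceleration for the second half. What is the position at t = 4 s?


Symmetric rest-to-rest: each phase covers (pf-p0)/2 in time T/2. 0.5*a*(T/2)^2 = (pf-p0)/2 => a = 4*(pf-p0)/T^2
a = 4*(7.1-1.8)/5^2 = 0.848
t = 4 is in the deceleration phase (t > T/2).
p = pf - 0.5*a*(T-t)^2 = 7.1 - 0.5*0.848*1^2
= 6.676


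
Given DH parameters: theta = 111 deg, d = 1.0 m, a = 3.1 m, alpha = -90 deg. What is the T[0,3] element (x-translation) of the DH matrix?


T[0,3] = a * cos(theta)
= 3.1 * cos(111 deg)
= 3.1 * -0.3584
= -1.1109


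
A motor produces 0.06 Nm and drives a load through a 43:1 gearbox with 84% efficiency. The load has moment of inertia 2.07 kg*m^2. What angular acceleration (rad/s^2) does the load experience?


tau_out = tau_motor * N * eta
= 0.06 * 43 * 0.84 = 2.1672 Nm
alpha = tau_out / I = 2.1672 / 2.07
= 1.047 rad/s^2


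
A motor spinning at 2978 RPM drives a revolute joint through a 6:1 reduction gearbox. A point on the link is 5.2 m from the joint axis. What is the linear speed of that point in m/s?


omega_motor = 2978 * 2*pi/60 = 311.8554 rad/s
omega_joint = omega_motor / 6 = 51.9759 rad/s
v = omega_joint * r = 51.9759 * 5.2
= 270.2747 m/s


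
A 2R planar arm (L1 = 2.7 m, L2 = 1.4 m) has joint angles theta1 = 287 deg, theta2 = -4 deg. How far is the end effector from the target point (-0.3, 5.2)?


End effector via forward kinematics:
x = L1*cos(t1) + L2*cos(t1+t2) = 1.1043
y = L1*sin(t1) + L2*sin(t1+t2) = -3.9461
Distance to target:
d = sqrt((-0.3 - 1.1043)^2 + (5.2 - -3.9461)^2)
= sqrt(1.9722 + 83.6519)
= 9.2533 m


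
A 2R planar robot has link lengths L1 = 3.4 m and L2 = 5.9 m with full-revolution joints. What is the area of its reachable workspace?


r_max = L1 + L2 = 9.3 m
r_min = |L1 - L2| = 2.5 m
Area = pi*(r_max^2 - r_min^2)
= pi*(86.49 - 6.25)
= pi * 80.24
= 252.0814 m^2


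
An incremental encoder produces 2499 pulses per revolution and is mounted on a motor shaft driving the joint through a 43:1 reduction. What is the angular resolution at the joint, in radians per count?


counts per rev = 2499
effective counts at joint = 2499 * 43 = 107457
resolution = 2*pi / 107457
= 5.8472e-05 rad/count


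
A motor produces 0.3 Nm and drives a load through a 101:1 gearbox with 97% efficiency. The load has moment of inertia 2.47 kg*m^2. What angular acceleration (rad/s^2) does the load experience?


tau_out = tau_motor * N * eta
= 0.3 * 101 * 0.97 = 29.391 Nm
alpha = tau_out / I = 29.391 / 2.47
= 11.8992 rad/s^2


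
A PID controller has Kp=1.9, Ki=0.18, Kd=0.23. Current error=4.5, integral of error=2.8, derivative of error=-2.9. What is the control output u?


u = Kp*e + Ki*int(e) + Kd*de/dt
= 1.9*4.5 + 0.18*2.8 + 0.23*(-2.9)
= 8.55 + 0.504 + -0.667
= 8.387


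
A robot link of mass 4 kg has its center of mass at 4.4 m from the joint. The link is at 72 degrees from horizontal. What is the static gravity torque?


tau = m*g*L*cos(angle)
= 4 * 9.81 * 4.4 * cos(72 deg)
= 4 * 9.81 * 4.4 * 0.309
= 53.3536 Nm


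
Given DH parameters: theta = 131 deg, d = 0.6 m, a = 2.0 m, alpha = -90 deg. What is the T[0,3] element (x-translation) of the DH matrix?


T[0,3] = a * cos(theta)
= 2.0 * cos(131 deg)
= 2.0 * -0.6561
= -1.3121


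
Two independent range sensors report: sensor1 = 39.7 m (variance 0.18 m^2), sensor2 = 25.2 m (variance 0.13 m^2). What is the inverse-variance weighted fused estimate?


w1 = (1/var1) / (1/var1 + 1/var2)
   = 5.5556 / (5.5556 + 7.6923) = 0.4194
w2 = 1 - w1 = 0.5806
fused = w1*s1 + w2*s2 = 16.6484 + 14.6323
= 31.2806 m


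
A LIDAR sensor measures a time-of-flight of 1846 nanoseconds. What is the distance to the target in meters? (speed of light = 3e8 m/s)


tof = 1846 ns = 1.846e-06 s
dist = c * tof / 2
= 3e8 * 1.846e-06 / 2
= 276.9 m


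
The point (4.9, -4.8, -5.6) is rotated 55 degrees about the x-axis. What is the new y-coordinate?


Rotation about x-axis: y' = y*cos(theta) - z*sin(theta)
= -4.8 * 0.5736 - -5.6 * 0.8192
= 1.8341


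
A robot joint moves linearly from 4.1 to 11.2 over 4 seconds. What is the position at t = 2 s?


s = t/T = 2/4 = 0.5
p(t) = p0 + (pf-p0)*s
= 4.1 + (11.2 - 4.1) * 0.5
= 7.65


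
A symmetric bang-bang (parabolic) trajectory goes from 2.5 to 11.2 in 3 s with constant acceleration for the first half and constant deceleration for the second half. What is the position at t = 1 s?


Symmetric rest-to-rest: each phase covers (pf-p0)/2 in time T/2. 0.5*a*(T/2)^2 = (pf-p0)/2 => a = 4*(pf-p0)/T^2
a = 4*(11.2-2.5)/3^2 = 3.8667
t = 1 is in the acceleration phase (t <= T/2).
p = p0 + 0.5*a*t^2 = 2.5 + 0.5*3.8667*1^2
= 4.4333


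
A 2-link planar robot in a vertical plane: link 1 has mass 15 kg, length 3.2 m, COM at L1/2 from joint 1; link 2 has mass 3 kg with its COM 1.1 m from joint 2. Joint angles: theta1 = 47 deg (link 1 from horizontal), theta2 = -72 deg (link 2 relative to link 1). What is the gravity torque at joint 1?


Horizontal distance from joint 1 to link-1 COM:
  x_c1 = (L1/2)*cos(t1) = 1.6 * 0.682 = 1.0912 m
Horizontal distance from joint 1 to link-2 COM:
  x_c2 = L1*cos(t1) + Lc2*cos(t1+t2)
       = 3.2*0.682 + 1.1*0.9063 = 3.1793 m
tau1 = m1*g*x_c1 + m2*g*x_c2
     = 15*9.81*1.0912 + 3*9.81*3.1793
     = 160.5697 + 93.5678
     = 254.1375 Nm


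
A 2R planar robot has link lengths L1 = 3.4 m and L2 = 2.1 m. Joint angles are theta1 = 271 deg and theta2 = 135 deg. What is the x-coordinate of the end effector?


Convert angles to radians: theta1 = 4.7298, theta2 = 2.3562
x = L1*cos(theta1) + L2*cos(theta1+theta2)
x = 0.0593 + 1.4588
x = 1.5181


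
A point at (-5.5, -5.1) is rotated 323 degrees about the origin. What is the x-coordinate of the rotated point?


x' = x*cos(theta) - y*sin(theta)
cos(323 deg) = 0.7986, sin(323 deg) = -0.6018
x' = -5.5 * 0.7986 - -5.1 * -0.6018
= -4.3925 - 3.0693
= -7.4618


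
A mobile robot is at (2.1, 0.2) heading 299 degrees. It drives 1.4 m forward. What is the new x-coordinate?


x_new = x0 + d*cos(theta)
= 2.1 + 1.4*cos(299)
= 2.1 + 0.6787
= 2.7787


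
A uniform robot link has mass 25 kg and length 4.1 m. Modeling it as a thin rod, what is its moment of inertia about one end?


I = (1/3) * m * L^2
= (1/3) * 25 * 4.1^2
= 0.333333 * 25 * 16.81
= 140.0833 kg*m^2


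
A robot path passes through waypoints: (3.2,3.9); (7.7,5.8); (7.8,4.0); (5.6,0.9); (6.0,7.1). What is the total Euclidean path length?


Segment lengths:
  seg1 = sqrt((4.5)^2 + (1.9)^2) = 4.8847
  seg2 = sqrt((0.1)^2 + (-1.8)^2) = 1.8028
  seg3 = sqrt((-2.2)^2 + (-3.1)^2) = 3.8013
  seg4 = sqrt((0.4)^2 + (6.2)^2) = 6.2129
Total = 16.7017
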